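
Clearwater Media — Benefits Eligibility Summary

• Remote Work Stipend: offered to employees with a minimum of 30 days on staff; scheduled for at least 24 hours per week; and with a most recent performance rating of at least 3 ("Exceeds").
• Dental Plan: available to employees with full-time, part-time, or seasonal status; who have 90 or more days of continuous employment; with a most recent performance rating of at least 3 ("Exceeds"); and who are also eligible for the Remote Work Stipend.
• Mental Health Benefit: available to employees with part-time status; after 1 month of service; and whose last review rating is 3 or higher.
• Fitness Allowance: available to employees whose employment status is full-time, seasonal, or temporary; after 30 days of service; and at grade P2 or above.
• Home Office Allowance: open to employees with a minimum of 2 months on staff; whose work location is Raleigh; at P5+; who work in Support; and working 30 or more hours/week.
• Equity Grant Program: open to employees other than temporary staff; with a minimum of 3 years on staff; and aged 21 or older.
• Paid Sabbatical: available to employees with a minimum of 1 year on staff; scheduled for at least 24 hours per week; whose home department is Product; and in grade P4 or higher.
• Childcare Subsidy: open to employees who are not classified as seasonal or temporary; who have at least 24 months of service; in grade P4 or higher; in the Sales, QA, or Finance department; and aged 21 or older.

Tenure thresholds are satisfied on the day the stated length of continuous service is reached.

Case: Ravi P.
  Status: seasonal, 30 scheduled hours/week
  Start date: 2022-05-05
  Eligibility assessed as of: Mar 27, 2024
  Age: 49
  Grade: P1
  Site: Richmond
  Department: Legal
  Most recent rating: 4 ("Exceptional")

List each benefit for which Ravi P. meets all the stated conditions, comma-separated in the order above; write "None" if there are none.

Remote Work Stipend, Dental Plan

Service from 2022-05-05 to Mar 27, 2024: 692 days.
Remote Work Stipend — service 692 days ≥ 30 days ✓; 30 hrs/wk ≥ 24 ✓; rating 4 ≥ 3 ✓ → eligible.
Dental Plan — status seasonal ✓; service 692 days ≥ 90 days ✓; rating 4 ≥ 3 ✓; eligible for Remote Work Stipend ✓ → eligible.
Mental Health Benefit — status seasonal ✗ (requires part-time) → not eligible.
Fitness Allowance — status seasonal ✓; service 692 days ≥ 30 days ✓; grade P1 < P2 ✗ → not eligible.
Home Office Allowance — service 692 days ≥ 2 months (≈60 days) ✓; site Richmond ✗ (not Raleigh) → not eligible.
Equity Grant Program — status seasonal ✓ (not excluded); service 692 days < 3 years (≈1095 days) ✗ → not eligible.
Paid Sabbatical — service 692 days ≥ 1 year (≈365 days) ✓; 30 hrs/wk ≥ 24 ✓; dept Legal ✗ → not eligible.
Childcare Subsidy — status seasonal ✗ (excluded) → not eligible.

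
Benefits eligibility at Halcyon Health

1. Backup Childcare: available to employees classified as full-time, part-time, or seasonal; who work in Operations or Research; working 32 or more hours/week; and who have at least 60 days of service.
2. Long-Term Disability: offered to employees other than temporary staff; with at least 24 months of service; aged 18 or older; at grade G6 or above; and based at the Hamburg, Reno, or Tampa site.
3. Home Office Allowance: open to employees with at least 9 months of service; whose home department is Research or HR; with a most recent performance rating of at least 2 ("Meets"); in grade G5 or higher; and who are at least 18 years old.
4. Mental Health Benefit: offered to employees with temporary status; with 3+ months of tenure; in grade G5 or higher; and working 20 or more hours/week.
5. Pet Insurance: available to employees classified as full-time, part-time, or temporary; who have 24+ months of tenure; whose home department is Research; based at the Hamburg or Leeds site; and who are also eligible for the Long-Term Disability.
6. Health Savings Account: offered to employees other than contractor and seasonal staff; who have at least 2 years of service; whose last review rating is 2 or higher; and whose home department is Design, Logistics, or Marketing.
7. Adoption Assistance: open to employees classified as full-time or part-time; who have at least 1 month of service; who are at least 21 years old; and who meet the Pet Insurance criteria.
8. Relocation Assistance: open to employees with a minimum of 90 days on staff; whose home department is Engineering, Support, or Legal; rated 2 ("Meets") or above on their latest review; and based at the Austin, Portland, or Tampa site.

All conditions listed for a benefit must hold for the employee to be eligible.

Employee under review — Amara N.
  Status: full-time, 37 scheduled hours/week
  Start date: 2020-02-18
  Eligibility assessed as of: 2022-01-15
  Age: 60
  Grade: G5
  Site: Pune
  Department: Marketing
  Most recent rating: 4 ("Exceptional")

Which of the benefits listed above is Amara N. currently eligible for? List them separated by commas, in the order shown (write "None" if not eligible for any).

None

Service from 2020-02-18 to 2022-01-15: 697 days.
Backup Childcare — status full-time ✓; dept Marketing ✗ → not eligible.
Long-Term Disability — status full-time ✓ (not excluded); service 697 days < 24 months (≈720 days) ✗ → not eligible.
Home Office Allowance — service 697 days ≥ 9 months (≈270 days) ✓; dept Marketing ✗ → not eligible.
Mental Health Benefit — status full-time ✗ (requires temporary) → not eligible.
Pet Insurance — status full-time ✓; service 697 days < 24 months (≈720 days) ✗ → not eligible.
Health Savings Account — status full-time ✓ (not excluded); service 697 days < 2 years (≈730 days) ✗ → not eligible.
Adoption Assistance — status full-time ✓; service 697 days ≥ 1 month (≈30 days) ✓; age 60 ≥ 21 ✓; not eligible for Pet Insurance ✗ → not eligible.
Relocation Assistance — service 697 days ≥ 90 days ✓; dept Marketing ✗ → not eligible.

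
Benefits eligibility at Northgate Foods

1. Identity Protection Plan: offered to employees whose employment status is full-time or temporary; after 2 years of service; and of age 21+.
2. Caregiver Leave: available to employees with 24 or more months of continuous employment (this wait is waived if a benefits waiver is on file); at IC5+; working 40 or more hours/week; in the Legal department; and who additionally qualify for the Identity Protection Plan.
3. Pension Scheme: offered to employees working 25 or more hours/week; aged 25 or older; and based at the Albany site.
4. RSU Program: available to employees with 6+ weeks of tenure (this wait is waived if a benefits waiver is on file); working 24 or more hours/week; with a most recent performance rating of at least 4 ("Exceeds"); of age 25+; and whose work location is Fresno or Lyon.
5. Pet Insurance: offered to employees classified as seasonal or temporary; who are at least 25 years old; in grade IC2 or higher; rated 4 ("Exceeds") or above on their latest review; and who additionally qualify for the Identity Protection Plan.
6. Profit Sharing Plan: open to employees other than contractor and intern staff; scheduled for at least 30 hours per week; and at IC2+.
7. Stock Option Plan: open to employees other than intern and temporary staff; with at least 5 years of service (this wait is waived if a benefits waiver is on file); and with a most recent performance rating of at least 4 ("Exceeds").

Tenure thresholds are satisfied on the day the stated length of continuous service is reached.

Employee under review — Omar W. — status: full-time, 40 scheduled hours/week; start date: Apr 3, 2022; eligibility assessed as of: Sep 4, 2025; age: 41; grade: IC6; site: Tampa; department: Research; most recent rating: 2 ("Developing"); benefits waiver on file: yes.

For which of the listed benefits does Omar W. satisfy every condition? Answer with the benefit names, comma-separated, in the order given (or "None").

Identity Protection Plan, Profit Sharing Plan

Service from Apr 3, 2022 to Sep 4, 2025: 1250 days.
Identity Protection Plan — status full-time ✓; service 1250 days ≥ 2 years (≈730 days) ✓; age 41 ≥ 21 ✓ → eligible.
Caregiver Leave — benefits waiver on file ✓; grade IC6 ≥ IC5 ✓; 40 hrs/wk ≥ 40 ✓; dept Research ✗ → not eligible.
Pension Scheme — 40 hrs/wk ≥ 25 ✓; age 41 ≥ 25 ✓; site Tampa ✗ (not Albany) → not eligible.
RSU Program — benefits waiver on file ✓; 40 hrs/wk ≥ 24 ✓; rating 2 < 4 ✗ → not eligible.
Pet Insurance — status full-time ✗ (requires seasonal or temporary) → not eligible.
Profit Sharing Plan — status full-time ✓ (not excluded); 40 hrs/wk ≥ 30 ✓; grade IC6 ≥ IC2 ✓ → eligible.
Stock Option Plan — status full-time ✓ (not excluded); benefits waiver on file ✓; rating 2 < 4 ✗ → not eligible.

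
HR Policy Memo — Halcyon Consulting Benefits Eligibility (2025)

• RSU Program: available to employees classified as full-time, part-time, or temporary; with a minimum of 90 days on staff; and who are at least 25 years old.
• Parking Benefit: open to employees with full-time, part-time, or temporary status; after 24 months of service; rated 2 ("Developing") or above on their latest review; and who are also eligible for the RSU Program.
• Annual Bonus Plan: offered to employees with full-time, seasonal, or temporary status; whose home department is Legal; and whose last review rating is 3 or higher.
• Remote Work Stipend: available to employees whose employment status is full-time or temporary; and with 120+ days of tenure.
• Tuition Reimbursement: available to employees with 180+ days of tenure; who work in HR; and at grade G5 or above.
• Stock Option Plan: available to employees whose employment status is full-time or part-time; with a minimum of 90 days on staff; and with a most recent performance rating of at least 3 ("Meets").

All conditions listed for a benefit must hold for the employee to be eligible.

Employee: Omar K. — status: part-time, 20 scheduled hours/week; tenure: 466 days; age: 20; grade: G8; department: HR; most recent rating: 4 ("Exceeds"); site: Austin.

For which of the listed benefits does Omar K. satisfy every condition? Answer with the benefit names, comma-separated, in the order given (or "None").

RSU Program — status part-time ✓; service 466 days ≥ 90 days ✓; age 20 < 25 ✗ → not eligible.
Parking Benefit — status part-time ✓; service 466 days < 24 months (≈720 days) ✗ → not eligible.
Annual Bonus Plan — status part-time ✗ (requires full-time, seasonal, or temporary) → not eligible.
Remote Work Stipend — status part-time ✗ (requires full-time or temporary) → not eligible.
Tuition Reimbursement — service 466 days ≥ 180 days ✓; dept HR ✓; grade G8 ≥ G5 ✓ → eligible.
Stock Option Plan — status part-time ✓; service 466 days ≥ 90 days ✓; rating 4 ≥ 3 ✓ → eligible.

Tuition Reimbursement, Stock Option Plan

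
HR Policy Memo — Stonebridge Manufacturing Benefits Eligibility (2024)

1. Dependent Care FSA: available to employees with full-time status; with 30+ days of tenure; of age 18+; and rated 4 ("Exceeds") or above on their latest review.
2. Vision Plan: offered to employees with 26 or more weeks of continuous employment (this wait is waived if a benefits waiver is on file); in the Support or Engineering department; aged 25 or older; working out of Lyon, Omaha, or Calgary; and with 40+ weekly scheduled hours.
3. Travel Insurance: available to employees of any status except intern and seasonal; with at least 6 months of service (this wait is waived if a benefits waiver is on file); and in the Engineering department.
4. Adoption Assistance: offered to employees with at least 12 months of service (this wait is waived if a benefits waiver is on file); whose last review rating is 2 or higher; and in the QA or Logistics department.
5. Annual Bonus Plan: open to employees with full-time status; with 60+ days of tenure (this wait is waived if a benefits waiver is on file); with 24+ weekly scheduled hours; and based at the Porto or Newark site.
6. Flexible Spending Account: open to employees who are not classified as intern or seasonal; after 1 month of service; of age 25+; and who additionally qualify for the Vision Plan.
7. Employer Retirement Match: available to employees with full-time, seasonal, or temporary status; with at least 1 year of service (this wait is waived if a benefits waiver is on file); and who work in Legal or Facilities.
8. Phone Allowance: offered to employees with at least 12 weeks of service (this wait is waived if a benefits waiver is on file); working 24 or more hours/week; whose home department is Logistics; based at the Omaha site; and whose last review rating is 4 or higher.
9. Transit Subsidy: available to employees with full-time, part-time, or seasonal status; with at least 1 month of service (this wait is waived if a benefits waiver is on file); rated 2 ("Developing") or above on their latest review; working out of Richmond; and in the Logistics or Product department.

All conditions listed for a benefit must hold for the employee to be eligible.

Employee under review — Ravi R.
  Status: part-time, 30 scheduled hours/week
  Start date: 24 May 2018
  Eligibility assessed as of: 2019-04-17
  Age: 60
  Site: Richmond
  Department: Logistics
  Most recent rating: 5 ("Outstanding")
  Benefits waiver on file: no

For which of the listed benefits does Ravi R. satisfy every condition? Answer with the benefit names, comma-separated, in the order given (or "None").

Transit Subsidy

Service from 24 May 2018 to 2019-04-17: 328 days.
Dependent Care FSA — status part-time ✗ (requires full-time) → not eligible.
Vision Plan — no waiver, service 328 days ≥ 26 weeks (≈182 days) ✓; dept Logistics ✗ → not eligible.
Travel Insurance — status part-time ✓ (not excluded); no waiver, service 328 days ≥ 6 months (≈180 days) ✓; dept Logistics ✗ → not eligible.
Adoption Assistance — no waiver, service 328 days < 12 months (≈360 days) ✗ → not eligible.
Annual Bonus Plan — status part-time ✗ (requires full-time) → not eligible.
Flexible Spending Account — status part-time ✓ (not excluded); service 328 days ≥ 1 month (≈30 days) ✓; age 60 ≥ 25 ✓; not eligible for Vision Plan ✗ → not eligible.
Employer Retirement Match — status part-time ✗ (requires full-time, seasonal, or temporary) → not eligible.
Phone Allowance — no waiver, service 328 days ≥ 12 weeks (≈84 days) ✓; 30 hrs/wk ≥ 24 ✓; dept Logistics ✓; site Richmond ✗ (not Omaha) → not eligible.
Transit Subsidy — status part-time ✓; no waiver, service 328 days ≥ 1 month (≈30 days) ✓; rating 5 ≥ 2 ✓; site Richmond ✓; dept Logistics ✓ → eligible.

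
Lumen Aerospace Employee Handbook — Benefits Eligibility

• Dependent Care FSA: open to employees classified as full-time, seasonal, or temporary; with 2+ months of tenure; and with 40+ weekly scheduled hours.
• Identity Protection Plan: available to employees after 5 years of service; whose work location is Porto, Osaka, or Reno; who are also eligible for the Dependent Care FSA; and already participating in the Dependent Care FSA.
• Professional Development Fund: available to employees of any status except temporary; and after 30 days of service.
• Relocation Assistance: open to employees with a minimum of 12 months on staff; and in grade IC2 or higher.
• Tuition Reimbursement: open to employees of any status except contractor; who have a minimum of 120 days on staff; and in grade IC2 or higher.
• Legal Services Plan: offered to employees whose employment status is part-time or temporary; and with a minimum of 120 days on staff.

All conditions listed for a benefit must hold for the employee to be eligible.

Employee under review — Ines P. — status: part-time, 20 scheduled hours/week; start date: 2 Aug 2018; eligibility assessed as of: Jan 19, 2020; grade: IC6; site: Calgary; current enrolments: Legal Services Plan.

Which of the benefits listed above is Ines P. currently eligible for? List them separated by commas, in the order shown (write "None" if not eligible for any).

Service from 2 Aug 2018 to Jan 19, 2020: 535 days.
Dependent Care FSA — status part-time ✗ (requires full-time, seasonal, or temporary) → not eligible.
Identity Protection Plan — service 535 days < 5 years (≈1825 days) ✗ → not eligible.
Professional Development Fund — status part-time ✓ (not excluded); service 535 days ≥ 30 days ✓ → eligible.
Relocation Assistance — service 535 days ≥ 12 months (≈360 days) ✓; grade IC6 ≥ IC2 ✓ → eligible.
Tuition Reimbursement — status part-time ✓ (not excluded); service 535 days ≥ 120 days ✓; grade IC6 ≥ IC2 ✓ → eligible.
Legal Services Plan — status part-time ✓; service 535 days ≥ 120 days ✓ → eligible.

Professional Development Fund, Relocation Assistance, Tuition Reimbursement, Legal Services Plan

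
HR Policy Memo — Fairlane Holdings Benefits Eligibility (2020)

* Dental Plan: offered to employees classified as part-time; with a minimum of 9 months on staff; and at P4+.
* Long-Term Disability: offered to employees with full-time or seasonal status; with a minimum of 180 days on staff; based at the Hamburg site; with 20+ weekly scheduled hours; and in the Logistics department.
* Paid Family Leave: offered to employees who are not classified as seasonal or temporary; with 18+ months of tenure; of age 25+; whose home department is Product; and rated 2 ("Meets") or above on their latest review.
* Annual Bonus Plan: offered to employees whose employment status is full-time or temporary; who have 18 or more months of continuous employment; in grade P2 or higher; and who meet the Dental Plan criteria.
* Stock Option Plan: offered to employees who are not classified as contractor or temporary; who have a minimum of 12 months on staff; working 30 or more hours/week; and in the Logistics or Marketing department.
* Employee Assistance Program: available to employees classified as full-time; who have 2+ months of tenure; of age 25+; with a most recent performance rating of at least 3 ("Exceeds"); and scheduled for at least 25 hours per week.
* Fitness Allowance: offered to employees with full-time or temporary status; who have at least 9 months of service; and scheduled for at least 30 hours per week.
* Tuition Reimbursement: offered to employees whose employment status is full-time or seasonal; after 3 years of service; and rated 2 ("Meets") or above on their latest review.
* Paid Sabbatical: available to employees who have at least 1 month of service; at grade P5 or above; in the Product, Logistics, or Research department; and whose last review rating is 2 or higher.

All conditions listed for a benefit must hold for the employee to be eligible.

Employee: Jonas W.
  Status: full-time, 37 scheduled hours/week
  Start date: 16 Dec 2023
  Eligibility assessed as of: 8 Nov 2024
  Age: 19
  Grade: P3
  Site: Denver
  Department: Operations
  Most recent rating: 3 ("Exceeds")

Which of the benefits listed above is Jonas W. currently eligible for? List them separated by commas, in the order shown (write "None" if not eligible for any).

Service from 16 Dec 2023 to 8 Nov 2024: 328 days.
Dental Plan — status full-time ✗ (requires part-time) → not eligible.
Long-Term Disability — status full-time ✓; service 328 days ≥ 180 days ✓; site Denver ✗ (not Hamburg) → not eligible.
Paid Family Leave — status full-time ✓ (not excluded); service 328 days < 18 months (≈540 days) ✗ → not eligible.
Annual Bonus Plan — status full-time ✓; service 328 days < 18 months (≈540 days) ✗ → not eligible.
Stock Option Plan — status full-time ✓ (not excluded); service 328 days < 12 months (≈360 days) ✗ → not eligible.
Employee Assistance Program — status full-time ✓; service 328 days ≥ 2 months (≈60 days) ✓; age 19 < 25 ✗ → not eligible.
Fitness Allowance — status full-time ✓; service 328 days ≥ 9 months (≈270 days) ✓; 37 hrs/wk ≥ 30 ✓ → eligible.
Tuition Reimbursement — status full-time ✓; service 328 days < 3 years (≈1095 days) ✗ → not eligible.
Paid Sabbatical — service 328 days ≥ 1 month (≈30 days) ✓; grade P3 < P5 ✗ → not eligible.

Fitness Allowance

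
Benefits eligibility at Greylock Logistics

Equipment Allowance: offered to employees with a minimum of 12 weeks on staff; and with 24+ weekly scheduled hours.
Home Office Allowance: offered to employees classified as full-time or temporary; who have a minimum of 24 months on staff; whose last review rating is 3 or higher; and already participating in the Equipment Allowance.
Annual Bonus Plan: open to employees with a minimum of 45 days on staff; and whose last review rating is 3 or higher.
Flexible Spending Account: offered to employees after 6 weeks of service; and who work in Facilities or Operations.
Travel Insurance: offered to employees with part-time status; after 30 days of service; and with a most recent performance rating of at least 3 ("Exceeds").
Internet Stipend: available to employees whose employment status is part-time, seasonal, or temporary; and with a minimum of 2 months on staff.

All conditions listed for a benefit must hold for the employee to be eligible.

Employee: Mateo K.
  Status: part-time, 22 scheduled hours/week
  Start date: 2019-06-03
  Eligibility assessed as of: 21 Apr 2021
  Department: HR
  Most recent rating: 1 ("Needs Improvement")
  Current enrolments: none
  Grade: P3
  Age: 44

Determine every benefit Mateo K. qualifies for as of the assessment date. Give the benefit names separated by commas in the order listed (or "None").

Internet Stipend

Service from 2019-06-03 to 21 Apr 2021: 688 days.
Equipment Allowance — service 688 days ≥ 12 weeks (≈84 days) ✓; 22 hrs/wk < 24 ✗ → not eligible.
Home Office Allowance — status part-time ✗ (requires full-time or temporary) → not eligible.
Annual Bonus Plan — service 688 days ≥ 45 days ✓; rating 1 < 3 ✗ → not eligible.
Flexible Spending Account — service 688 days ≥ 6 weeks (≈42 days) ✓; dept HR ✗ → not eligible.
Travel Insurance — status part-time ✓; service 688 days ≥ 30 days ✓; rating 1 < 3 ✗ → not eligible.
Internet Stipend — status part-time ✓; service 688 days ≥ 2 months (≈60 days) ✓ → eligible.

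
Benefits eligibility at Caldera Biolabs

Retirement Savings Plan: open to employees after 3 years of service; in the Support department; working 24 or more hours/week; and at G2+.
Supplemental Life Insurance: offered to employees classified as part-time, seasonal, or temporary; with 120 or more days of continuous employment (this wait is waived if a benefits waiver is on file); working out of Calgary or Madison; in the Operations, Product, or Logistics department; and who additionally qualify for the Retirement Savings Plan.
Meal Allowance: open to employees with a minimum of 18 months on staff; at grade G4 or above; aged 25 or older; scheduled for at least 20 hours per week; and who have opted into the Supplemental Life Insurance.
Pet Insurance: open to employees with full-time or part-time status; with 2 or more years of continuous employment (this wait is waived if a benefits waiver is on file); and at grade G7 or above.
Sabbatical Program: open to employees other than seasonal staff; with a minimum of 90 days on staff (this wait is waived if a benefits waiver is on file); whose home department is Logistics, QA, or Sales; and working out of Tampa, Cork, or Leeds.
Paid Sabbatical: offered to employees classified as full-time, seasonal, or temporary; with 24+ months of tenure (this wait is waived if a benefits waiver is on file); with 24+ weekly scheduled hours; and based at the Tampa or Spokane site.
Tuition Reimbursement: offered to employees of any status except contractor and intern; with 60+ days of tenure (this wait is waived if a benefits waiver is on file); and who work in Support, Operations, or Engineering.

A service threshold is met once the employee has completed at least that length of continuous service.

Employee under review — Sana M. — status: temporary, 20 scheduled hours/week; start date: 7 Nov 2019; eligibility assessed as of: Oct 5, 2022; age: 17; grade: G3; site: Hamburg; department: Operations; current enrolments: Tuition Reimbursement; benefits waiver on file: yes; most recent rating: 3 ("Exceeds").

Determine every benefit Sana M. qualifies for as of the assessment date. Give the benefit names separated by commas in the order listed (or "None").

Service from 7 Nov 2019 to Oct 5, 2022: 1063 days.
Retirement Savings Plan — service 1063 days < 3 years (≈1095 days) ✗ → not eligible.
Supplemental Life Insurance — status temporary ✓; benefits waiver on file ✓; site Hamburg ✗ (not Calgary or Madison) → not eligible.
Meal Allowance — service 1063 days ≥ 18 months (≈540 days) ✓; grade G3 < G4 ✗ → not eligible.
Pet Insurance — status temporary ✗ (requires full-time or part-time) → not eligible.
Sabbatical Program — status temporary ✓ (not excluded); benefits waiver on file ✓; dept Operations ✗ → not eligible.
Paid Sabbatical — status temporary ✓; benefits waiver on file ✓; 20 hrs/wk < 24 ✗ → not eligible.
Tuition Reimbursement — status temporary ✓ (not excluded); benefits waiver on file ✓; dept Operations ✓ → eligible.

Tuition Reimbursement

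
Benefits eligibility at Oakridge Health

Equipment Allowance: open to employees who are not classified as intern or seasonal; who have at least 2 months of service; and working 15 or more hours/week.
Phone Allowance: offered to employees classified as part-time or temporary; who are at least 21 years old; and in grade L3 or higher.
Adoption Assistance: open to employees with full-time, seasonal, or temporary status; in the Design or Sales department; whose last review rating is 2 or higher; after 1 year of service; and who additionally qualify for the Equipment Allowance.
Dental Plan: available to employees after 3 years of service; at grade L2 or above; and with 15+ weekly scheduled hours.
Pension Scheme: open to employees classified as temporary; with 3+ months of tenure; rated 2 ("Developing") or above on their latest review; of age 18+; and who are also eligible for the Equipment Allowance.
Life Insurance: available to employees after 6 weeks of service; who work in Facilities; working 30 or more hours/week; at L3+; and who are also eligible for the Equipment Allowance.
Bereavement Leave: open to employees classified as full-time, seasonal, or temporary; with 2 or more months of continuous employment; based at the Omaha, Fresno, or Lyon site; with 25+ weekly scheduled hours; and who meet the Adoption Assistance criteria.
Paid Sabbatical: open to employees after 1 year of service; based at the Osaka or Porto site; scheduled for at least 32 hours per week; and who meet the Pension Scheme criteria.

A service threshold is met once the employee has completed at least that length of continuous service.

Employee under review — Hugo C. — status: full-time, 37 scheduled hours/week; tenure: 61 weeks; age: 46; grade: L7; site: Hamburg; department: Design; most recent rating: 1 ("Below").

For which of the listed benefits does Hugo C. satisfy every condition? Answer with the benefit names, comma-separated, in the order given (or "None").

Equipment Allowance

Equipment Allowance — status full-time ✓ (not excluded); service 61 weeks ≥ 2 months (≈60 days) ✓; 37 hrs/wk ≥ 15 ✓ → eligible.
Phone Allowance — status full-time ✗ (requires part-time or temporary) → not eligible.
Adoption Assistance — status full-time ✓; dept Design ✓; rating 1 < 2 ✗ → not eligible.
Dental Plan — service 61 weeks < 3 years (≈1095 days) ✗ → not eligible.
Pension Scheme — status full-time ✗ (requires temporary) → not eligible.
Life Insurance — service 61 weeks ≥ 6 weeks ✓; dept Design ✗ → not eligible.
Bereavement Leave — status full-time ✓; service 61 weeks ≥ 2 months (≈60 days) ✓; site Hamburg ✗ (not Omaha, Fresno, or Lyon) → not eligible.
Paid Sabbatical — service 61 weeks ≥ 1 year (≈365 days) ✓; site Hamburg ✗ (not Osaka or Porto) → not eligible.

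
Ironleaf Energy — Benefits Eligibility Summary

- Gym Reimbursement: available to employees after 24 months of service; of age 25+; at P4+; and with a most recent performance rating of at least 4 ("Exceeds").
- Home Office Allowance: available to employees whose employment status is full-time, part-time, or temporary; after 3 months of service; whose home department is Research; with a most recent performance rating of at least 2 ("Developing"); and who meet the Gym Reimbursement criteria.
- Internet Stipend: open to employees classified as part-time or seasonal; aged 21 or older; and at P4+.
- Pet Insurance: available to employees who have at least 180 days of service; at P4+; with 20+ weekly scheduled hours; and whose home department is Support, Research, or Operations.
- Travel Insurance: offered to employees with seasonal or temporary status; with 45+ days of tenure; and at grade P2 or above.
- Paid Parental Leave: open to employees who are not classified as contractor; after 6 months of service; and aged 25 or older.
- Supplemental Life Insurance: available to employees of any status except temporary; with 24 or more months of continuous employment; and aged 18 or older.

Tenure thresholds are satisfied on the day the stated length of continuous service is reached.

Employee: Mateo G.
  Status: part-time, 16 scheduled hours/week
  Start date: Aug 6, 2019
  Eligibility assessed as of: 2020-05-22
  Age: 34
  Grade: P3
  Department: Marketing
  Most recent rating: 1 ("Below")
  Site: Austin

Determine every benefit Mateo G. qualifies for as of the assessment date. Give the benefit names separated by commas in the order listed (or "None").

Paid Parental Leave

Service from Aug 6, 2019 to 2020-05-22: 290 days.
Gym Reimbursement — service 290 days < 24 months (≈720 days) ✗ → not eligible.
Home Office Allowance — status part-time ✓; service 290 days ≥ 3 months (≈90 days) ✓; dept Marketing ✗ → not eligible.
Internet Stipend — status part-time ✓; age 34 ≥ 21 ✓; grade P3 < P4 ✗ → not eligible.
Pet Insurance — service 290 days ≥ 180 days ✓; grade P3 < P4 ✗ → not eligible.
Travel Insurance — status part-time ✗ (requires seasonal or temporary) → not eligible.
Paid Parental Leave — status part-time ✓ (not excluded); service 290 days ≥ 6 months (≈180 days) ✓; age 34 ≥ 25 ✓ → eligible.
Supplemental Life Insurance — status part-time ✓ (not excluded); service 290 days < 24 months (≈720 days) ✗ → not eligible.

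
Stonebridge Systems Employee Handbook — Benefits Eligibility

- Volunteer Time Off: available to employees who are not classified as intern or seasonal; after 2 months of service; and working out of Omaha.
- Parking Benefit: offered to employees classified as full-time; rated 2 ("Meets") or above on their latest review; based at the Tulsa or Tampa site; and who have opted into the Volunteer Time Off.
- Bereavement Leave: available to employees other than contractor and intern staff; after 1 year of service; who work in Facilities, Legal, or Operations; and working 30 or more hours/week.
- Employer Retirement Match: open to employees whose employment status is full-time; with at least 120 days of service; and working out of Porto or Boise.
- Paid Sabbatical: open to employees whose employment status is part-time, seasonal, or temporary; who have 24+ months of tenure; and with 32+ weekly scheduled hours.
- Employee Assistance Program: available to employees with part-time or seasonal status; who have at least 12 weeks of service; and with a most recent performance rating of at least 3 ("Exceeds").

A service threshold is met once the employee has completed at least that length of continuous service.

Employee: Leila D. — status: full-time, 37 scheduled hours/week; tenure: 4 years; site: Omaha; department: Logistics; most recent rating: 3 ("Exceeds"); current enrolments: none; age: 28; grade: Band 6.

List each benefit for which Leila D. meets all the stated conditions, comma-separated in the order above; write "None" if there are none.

Volunteer Time Off

Volunteer Time Off — status full-time ✓ (not excluded); service 4 years ≥ 2 months (≈60 days) ✓; site Omaha ✓ → eligible.
Parking Benefit — status full-time ✓; rating 3 ≥ 2 ✓; site Omaha ✗ (not Tulsa or Tampa) → not eligible.
Bereavement Leave — status full-time ✓ (not excluded); service 4 years ≥ 1 year ✓; dept Logistics ✗ → not eligible.
Employer Retirement Match — status full-time ✓; service 4 years ≥ 120 days ✓; site Omaha ✗ (not Porto or Boise) → not eligible.
Paid Sabbatical — status full-time ✗ (requires part-time, seasonal, or temporary) → not eligible.
Employee Assistance Program — status full-time ✗ (requires part-time or seasonal) → not eligible.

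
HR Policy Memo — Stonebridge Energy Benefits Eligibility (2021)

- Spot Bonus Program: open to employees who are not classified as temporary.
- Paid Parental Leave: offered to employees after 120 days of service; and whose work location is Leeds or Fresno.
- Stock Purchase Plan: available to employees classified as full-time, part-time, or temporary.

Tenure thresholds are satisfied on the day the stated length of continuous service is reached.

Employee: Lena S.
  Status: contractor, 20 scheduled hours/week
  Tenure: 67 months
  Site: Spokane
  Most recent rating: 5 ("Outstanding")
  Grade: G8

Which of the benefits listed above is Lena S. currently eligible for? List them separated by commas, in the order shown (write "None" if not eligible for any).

Spot Bonus Program — status contractor ✓ (not excluded) → eligible.
Paid Parental Leave — service 67 months ≥ 120 days ✓; site Spokane ✗ (not Leeds or Fresno) → not eligible.
Stock Purchase Plan — status contractor ✗ (requires full-time, part-time, or temporary) → not eligible.

Spot Bonus Program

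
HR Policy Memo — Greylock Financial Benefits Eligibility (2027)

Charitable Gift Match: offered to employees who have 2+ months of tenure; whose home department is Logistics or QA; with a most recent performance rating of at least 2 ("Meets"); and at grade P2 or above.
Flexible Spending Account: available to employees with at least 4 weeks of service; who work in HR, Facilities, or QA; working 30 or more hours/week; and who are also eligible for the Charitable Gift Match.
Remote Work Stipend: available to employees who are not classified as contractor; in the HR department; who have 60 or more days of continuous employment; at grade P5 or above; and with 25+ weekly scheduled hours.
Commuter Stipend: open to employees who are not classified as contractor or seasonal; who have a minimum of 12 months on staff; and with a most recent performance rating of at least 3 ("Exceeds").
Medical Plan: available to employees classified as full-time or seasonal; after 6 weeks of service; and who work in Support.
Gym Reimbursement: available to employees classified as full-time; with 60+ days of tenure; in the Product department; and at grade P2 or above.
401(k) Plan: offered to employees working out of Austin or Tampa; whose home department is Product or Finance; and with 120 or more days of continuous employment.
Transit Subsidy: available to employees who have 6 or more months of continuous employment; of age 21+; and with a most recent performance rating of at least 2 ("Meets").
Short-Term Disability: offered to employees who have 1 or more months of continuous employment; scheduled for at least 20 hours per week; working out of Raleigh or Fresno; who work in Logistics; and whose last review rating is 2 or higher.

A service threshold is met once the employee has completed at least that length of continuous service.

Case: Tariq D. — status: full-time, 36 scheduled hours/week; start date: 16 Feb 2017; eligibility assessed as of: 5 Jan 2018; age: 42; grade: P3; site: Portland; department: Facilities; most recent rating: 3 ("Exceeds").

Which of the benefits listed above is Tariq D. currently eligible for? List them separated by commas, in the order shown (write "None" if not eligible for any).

Service from 16 Feb 2017 to 5 Jan 2018: 323 days.
Charitable Gift Match — service 323 days ≥ 2 months (≈60 days) ✓; dept Facilities ✗ → not eligible.
Flexible Spending Account — service 323 days ≥ 4 weeks (≈28 days) ✓; dept Facilities ✓; 36 hrs/wk ≥ 30 ✓; not eligible for Charitable Gift Match ✗ → not eligible.
Remote Work Stipend — status full-time ✓ (not excluded); dept Facilities ✗ → not eligible.
Commuter Stipend — status full-time ✓ (not excluded); service 323 days < 12 months (≈360 days) ✗ → not eligible.
Medical Plan — status full-time ✓; service 323 days ≥ 6 weeks (≈42 days) ✓; dept Facilities ✗ → not eligible.
Gym Reimbursement — status full-time ✓; service 323 days ≥ 60 days ✓; dept Facilities ✗ → not eligible.
401(k) Plan — site Portland ✗ (not Austin or Tampa) → not eligible.
Transit Subsidy — service 323 days ≥ 6 months (≈180 days) ✓; age 42 ≥ 21 ✓; rating 3 ≥ 2 ✓ → eligible.
Short-Term Disability — service 323 days ≥ 1 month (≈30 days) ✓; 36 hrs/wk ≥ 20 ✓; site Portland ✗ (not Raleigh or Fresno) → not eligible.

Transit Subsidy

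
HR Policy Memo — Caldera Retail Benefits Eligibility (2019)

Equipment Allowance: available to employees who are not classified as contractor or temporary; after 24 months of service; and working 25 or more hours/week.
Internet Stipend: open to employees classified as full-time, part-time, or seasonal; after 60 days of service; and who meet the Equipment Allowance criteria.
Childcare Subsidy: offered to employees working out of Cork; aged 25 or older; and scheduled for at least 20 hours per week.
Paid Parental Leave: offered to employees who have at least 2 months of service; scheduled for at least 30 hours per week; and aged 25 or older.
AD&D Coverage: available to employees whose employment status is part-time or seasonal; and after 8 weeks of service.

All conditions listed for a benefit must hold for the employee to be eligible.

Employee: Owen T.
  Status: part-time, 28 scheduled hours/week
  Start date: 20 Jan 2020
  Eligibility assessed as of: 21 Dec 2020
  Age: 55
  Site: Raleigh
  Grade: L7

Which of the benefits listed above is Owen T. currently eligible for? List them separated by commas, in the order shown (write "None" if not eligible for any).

AD&D Coverage

Service from 20 Jan 2020 to 21 Dec 2020: 336 days.
Equipment Allowance — status part-time ✓ (not excluded); service 336 days < 24 months (≈720 days) ✗ → not eligible.
Internet Stipend — status part-time ✓; service 336 days ≥ 60 days ✓; not eligible for Equipment Allowance ✗ → not eligible.
Childcare Subsidy — site Raleigh ✗ (not Cork) → not eligible.
Paid Parental Leave — service 336 days ≥ 2 months (≈60 days) ✓; 28 hrs/wk < 30 ✗ → not eligible.
AD&D Coverage — status part-time ✓; service 336 days ≥ 8 weeks (≈56 days) ✓ → eligible.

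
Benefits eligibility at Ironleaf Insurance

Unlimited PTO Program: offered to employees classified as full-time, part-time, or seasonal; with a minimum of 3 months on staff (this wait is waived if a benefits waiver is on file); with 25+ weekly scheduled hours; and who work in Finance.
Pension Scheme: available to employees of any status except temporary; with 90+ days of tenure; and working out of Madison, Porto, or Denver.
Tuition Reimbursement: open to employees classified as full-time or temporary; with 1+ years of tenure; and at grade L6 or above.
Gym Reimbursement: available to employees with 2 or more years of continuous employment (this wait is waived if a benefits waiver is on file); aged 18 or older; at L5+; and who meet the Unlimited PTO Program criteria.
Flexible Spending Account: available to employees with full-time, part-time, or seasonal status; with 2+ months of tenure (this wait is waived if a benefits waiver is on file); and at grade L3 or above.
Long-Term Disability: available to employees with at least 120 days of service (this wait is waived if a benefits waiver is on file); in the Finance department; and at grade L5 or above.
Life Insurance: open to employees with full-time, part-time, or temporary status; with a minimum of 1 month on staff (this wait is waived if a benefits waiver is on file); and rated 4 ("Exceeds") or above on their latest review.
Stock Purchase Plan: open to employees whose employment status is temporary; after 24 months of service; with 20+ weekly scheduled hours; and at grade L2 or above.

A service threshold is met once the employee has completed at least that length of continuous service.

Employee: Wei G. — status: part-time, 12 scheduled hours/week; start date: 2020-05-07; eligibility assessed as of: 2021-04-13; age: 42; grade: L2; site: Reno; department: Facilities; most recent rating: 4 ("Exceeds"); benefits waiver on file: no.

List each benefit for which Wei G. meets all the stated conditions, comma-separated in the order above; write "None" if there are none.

Life Insurance

Service from 2020-05-07 to 2021-04-13: 341 days.
Unlimited PTO Program — status part-time ✓; no waiver, service 341 days ≥ 3 months (≈90 days) ✓; 12 hrs/wk < 25 ✗ → not eligible.
Pension Scheme — status part-time ✓ (not excluded); service 341 days ≥ 90 days ✓; site Reno ✗ (not Madison, Porto, or Denver) → not eligible.
Tuition Reimbursement — status part-time ✗ (requires full-time or temporary) → not eligible.
Gym Reimbursement — no waiver, service 341 days < 2 years (≈730 days) ✗ → not eligible.
Flexible Spending Account — status part-time ✓; no waiver, service 341 days ≥ 2 months (≈60 days) ✓; grade L2 < L3 ✗ → not eligible.
Long-Term Disability — no waiver, service 341 days ≥ 120 days ✓; dept Facilities ✗ → not eligible.
Life Insurance — status part-time ✓; no waiver, service 341 days ≥ 1 month (≈30 days) ✓; rating 4 ≥ 4 ✓ → eligible.
Stock Purchase Plan — status part-time ✗ (requires temporary) → not eligible.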